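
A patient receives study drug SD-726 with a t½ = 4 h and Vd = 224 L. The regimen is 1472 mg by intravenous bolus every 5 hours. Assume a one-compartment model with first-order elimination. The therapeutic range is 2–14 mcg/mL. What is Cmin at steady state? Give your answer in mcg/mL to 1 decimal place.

4.8 mcg/mL

k = ln2/t½ = ln2/4 ≈ 0.173287 h⁻¹; fraction remaining f = e^(−kτ) = e^(−0.173287×5) ≈ 0.4204.
Accumulation ratio R = 1/(1 − f) ≈ 1/0.5796 ≈ 1.7253.
Single-dose peak C₀ = D/Vd = 1472/224 ≈ 6.571 mcg/mL.
Cmax,ss = C₀/(1 − f) ≈ 6.571/0.5796 ≈ 11.337 mcg/mL.
One interval later, Cmin,ss = Cmax,ss·e^(−kτ) ≈ 11.337 × 0.4204 ≈ 4.766 mcg/mL.
Trough 4.8 mcg/mL vs MEC 2 mcg/mL: adequate.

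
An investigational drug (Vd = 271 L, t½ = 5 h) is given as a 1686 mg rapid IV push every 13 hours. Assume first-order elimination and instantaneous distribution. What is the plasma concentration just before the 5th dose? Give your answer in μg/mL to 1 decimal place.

1.2 μg/mL

f = (1/2)^(τ/t½) = (1/2)^(13/5) ≈ 0.1649.
C₀ = D/Vd = 1686/271 ≈ 6.221 μg/mL.
Before the 5th dose, 4 doses have been given. Superposition: Cmin = C₀·(f + f² + … + f^4).
≈ 6.221 × (0.1649 + 0.0272 + 0.0045 + 0.0007) ≈ 6.221 × 0.1973 ≈ 1.227 μg/mL.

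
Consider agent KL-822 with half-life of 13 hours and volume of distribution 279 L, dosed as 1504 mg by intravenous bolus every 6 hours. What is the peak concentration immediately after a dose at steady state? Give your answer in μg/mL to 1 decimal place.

Over one 6-h interval, 6/13 ≈ 0.46154 half-lives elapse, leaving f ≈ 0.7262 of each dose.
Accumulation ratio R = 1/(1 − f) ≈ 1/0.2738 ≈ 3.6523.
Single-dose peak C₀ = D/Vd = 1504/279 ≈ 5.391 μg/mL.
Steady-state peak Cmax,ss = C₀·R ≈ 5.391 × 3.6523 ≈ 19.690 μg/mL.

19.7 μg/mL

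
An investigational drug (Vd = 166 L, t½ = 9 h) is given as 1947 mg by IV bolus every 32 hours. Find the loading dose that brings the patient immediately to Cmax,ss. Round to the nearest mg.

2128 mg

f = (1/2)^(32/9) ≈ 0.085049; accumulation ratio R = 1/(1−f) ≈ 1.09295.
Loading dose to hit Cmax,ss on first dose: D_load = D_maint·R ≈ 1947 × 1.09295 ≈ 2127.97 mg.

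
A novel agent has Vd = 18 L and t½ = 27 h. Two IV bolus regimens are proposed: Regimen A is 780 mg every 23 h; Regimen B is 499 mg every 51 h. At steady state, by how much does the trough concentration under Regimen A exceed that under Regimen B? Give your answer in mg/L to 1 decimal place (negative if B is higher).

43.6 mg/L

Regimen A: f = (1/2)^(23/27) ≈ 0.5541; Cmin,ss = (780/18)·f/(1−f) ≈ 53.848 mg/L.
Regimen B: f = (1/2)^(51/27) ≈ 0.2700; Cmin,ss = (499/18)·f/(1−f) ≈ 10.253 mg/L.
Difference ≈ 53.848 − 10.253 ≈ 43.595 mg/L.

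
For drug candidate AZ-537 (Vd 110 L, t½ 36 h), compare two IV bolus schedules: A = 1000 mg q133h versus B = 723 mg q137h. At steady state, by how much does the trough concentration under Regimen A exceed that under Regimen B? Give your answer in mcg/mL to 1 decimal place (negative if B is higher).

Regimen A: f = (1/2)^(133/36) ≈ 0.0772; Cmin,ss = (1000/110)·f/(1−f) ≈ 0.761 mcg/mL.
Regimen B: f = (1/2)^(137/36) ≈ 0.0715; Cmin,ss = (723/110)·f/(1−f) ≈ 0.506 mcg/mL.
Difference ≈ 0.761 − 0.506 ≈ 0.255 mcg/mL.

0.3 mcg/mL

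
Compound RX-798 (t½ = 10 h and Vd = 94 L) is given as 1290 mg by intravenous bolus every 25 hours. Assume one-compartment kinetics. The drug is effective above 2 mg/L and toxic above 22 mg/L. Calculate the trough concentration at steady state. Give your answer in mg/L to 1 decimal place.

Over one 25-h interval, 25/10 ≈ 2.5 half-lives elapse, leaving f ≈ 0.1768 of each dose.
Single-dose peak C₀ = D/Vd = 1290/94 ≈ 13.723 mg/L.
Steady-state trough Cmin,ss = C₀·f/(1−f) ≈ 13.723 × 0.1768/0.8232 ≈ 2.947 mg/L.
Trough 2.9 mg/L vs MEC 2 mg/L: adequate.

2.9 mg/L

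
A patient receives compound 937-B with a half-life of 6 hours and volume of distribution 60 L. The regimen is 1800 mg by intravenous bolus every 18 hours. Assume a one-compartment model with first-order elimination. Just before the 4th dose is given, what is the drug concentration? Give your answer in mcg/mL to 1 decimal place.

4.3 mcg/mL

f = (1/2)^(τ/t½) = (1/2)^(18/6) ≈ 0.1250.
C₀ = D/Vd = 1800/60 ≈ 30.000 mcg/mL.
Before the 4th dose, 3 doses have been given. Superposition: Cmin = C₀·(f + f² + … + f^3).
≈ 30.000 × (0.1250 + 0.0156 + 0.0020) ≈ 30.000 × 0.1426 ≈ 4.278 mcg/mL.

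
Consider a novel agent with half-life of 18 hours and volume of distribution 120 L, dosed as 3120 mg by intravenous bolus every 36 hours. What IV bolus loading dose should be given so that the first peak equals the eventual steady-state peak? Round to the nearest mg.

4160 mg

f = (1/2)^(36/18) ≈ 0.250000; accumulation ratio R = 1/(1−f) ≈ 1.33333.
Loading dose to hit Cmax,ss on first dose: D_load = D_maint·R ≈ 3120 × 1.33333 ≈ 4159.99 mg.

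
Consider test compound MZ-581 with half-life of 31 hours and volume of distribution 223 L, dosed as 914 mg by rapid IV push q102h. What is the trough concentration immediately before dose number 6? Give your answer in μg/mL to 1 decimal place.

f = (1/2)^(τ/t½) = (1/2)^(102/31) ≈ 0.1022.
C₀ = D/Vd = 914/223 ≈ 4.099 μg/mL.
Before the 6th dose, 5 doses have been given. Superposition: Cmin = C₀·(f + f² + … + f^5).
≈ 4.099 × (0.1022 + 0.0104 + 0.0011 + 0.0001 + 0.0000) ≈ 4.099 × 0.1138 ≈ 0.466 μg/mL.

0.5 μg/mL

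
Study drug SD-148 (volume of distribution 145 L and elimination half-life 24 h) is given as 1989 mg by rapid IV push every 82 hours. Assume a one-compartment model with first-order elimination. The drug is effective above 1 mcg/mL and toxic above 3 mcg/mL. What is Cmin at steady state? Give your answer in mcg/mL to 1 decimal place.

k = ln2/t½ = ln2/24 ≈ 0.028881 h⁻¹; fraction remaining f = e^(−kτ) = e^(−0.028881×82) ≈ 0.0936.
At steady state, accumulation factor R = 1/(1 − e^(−kτ)) ≈ 1.1033.
Single-dose peak C₀ = D/Vd = 1989/145 ≈ 13.717 mcg/mL.
Steady-state peak Cmax,ss = C₀·R ≈ 13.717 × 1.1033 ≈ 15.134 mcg/mL.
Steady-state trough Cmin,ss = Cmax,ss·f ≈ 15.134 × 0.0936 ≈ 1.417 mcg/mL.
Trough 1.4 mcg/mL vs MEC 1 mcg/mL: adequate.

1.4 mcg/mL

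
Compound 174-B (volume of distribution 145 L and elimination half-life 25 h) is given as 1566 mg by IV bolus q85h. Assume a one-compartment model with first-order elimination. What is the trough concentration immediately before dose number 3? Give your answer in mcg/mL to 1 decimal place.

1.1 mcg/mL

f = (1/2)^(τ/t½) = (1/2)^(85/25) ≈ 0.0947.
C₀ = D/Vd = 1566/145 ≈ 10.800 mcg/mL.
Before the 3rd dose, 2 doses have been given. Superposition: Cmin = C₀·(f + f²).
≈ 10.800 × (0.0947 + 0.0090) ≈ 10.800 × 0.1037 ≈ 1.120 mcg/mL.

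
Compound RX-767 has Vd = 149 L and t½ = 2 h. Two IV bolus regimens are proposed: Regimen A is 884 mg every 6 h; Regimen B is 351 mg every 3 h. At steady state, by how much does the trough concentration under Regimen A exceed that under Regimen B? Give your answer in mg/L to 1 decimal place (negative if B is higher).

Regimen A: f = (1/2)^(6/2) ≈ 0.1250; Cmin,ss = (884/149)·f/(1−f) ≈ 0.848 mg/L.
Regimen B: f = (1/2)^(3/2) ≈ 0.3536; Cmin,ss = (351/149)·f/(1−f) ≈ 1.289 mg/L.
Difference ≈ 0.848 − 1.289 ≈ -0.441 mg/L.

-0.4 mg/L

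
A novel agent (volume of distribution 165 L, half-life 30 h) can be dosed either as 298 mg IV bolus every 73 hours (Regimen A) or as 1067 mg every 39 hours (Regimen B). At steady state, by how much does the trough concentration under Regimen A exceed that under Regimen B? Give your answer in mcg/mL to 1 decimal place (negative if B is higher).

-4.0 mcg/mL

Regimen A: f = (1/2)^(73/30) ≈ 0.1851; Cmin,ss = (298/165)·f/(1−f) ≈ 0.410 mcg/mL.
Regimen B: f = (1/2)^(39/30) ≈ 0.4061; Cmin,ss = (1067/165)·f/(1−f) ≈ 4.422 mcg/mL.
Difference ≈ 0.410 − 4.422 ≈ -4.012 mcg/mL.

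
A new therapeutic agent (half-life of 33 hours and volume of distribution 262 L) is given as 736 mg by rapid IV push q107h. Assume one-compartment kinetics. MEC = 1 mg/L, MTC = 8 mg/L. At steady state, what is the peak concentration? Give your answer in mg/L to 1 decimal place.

3.1 mg/L

Over one 107-h interval, 107/33 ≈ 3.2424 half-lives elapse, leaving f ≈ 0.1057 of each dose.
At steady state, accumulation factor R = 1/(1 − e^(−kτ)) ≈ 1.1182.
Single-dose peak C₀ = D/Vd = 736/262 ≈ 2.809 mg/L.
Cmax,ss = C₀/(1 − f) ≈ 2.809/0.8943 ≈ 3.141 mg/L.
Peak 3.1 mg/L vs MTC 8 mg/L: below toxic threshold.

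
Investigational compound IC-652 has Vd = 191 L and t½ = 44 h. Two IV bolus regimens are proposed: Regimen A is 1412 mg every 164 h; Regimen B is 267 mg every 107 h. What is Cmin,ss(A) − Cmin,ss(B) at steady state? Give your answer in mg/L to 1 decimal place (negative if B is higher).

0.3 mg/L

Regimen A: f = (1/2)^(164/44) ≈ 0.0755; Cmin,ss = (1412/191)·f/(1−f) ≈ 0.604 mg/L.
Regimen B: f = (1/2)^(107/44) ≈ 0.1853; Cmin,ss = (267/191)·f/(1−f) ≈ 0.318 mg/L.
Difference ≈ 0.604 − 0.318 ≈ 0.286 mg/L.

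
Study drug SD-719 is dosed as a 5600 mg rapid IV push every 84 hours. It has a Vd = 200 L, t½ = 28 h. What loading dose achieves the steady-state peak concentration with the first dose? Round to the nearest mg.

6400 mg

f = (1/2)^(84/28) ≈ 0.125000; accumulation ratio R = 1/(1−f) ≈ 1.14286.
Loading dose to hit Cmax,ss on first dose: D_load = D_maint·R ≈ 5600 × 1.14286 ≈ 6400.02 mg.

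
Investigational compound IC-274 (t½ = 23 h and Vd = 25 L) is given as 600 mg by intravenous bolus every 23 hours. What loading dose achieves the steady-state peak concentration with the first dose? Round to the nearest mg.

1200 mg

f = (1/2)^(23/23) ≈ 0.500000; accumulation ratio R = 1/(1−f) ≈ 2.00000.
Loading dose to hit Cmax,ss on first dose: D_load = D_maint·R ≈ 600 × 2.00000 ≈ 1200.00 mg.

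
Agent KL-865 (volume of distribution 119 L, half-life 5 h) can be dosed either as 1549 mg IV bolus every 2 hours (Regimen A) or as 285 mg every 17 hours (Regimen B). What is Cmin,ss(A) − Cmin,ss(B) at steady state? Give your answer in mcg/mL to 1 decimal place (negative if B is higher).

Regimen A: f = (1/2)^(2/5) ≈ 0.7579; Cmin,ss = (1549/119)·f/(1−f) ≈ 40.749 mcg/mL.
Regimen B: f = (1/2)^(17/5) ≈ 0.0947; Cmin,ss = (285/119)·f/(1−f) ≈ 0.251 mcg/mL.
Difference ≈ 40.749 − 0.251 ≈ 40.498 mcg/mL.

40.5 mcg/mL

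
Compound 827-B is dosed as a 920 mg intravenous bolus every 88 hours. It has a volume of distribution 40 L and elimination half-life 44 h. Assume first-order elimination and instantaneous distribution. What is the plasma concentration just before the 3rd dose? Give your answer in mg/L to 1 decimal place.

7.2 mg/L

f = (1/2)^(τ/t½) = (1/2)^(88/44) ≈ 0.2500.
C₀ = D/Vd = 920/40 ≈ 23.000 mg/L.
Before the 3rd dose, 2 doses have been given. Superposition: Cmin = C₀·(f + f²).
≈ 23.000 × (0.2500 + 0.0625) ≈ 23.000 × 0.3125 ≈ 7.188 mg/L.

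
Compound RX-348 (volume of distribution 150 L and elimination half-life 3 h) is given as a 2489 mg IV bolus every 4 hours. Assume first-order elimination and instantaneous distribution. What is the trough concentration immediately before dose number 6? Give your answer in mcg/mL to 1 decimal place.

10.8 mcg/mL

f = (1/2)^(τ/t½) = (1/2)^(4/3) ≈ 0.3969.
C₀ = D/Vd = 2489/150 ≈ 16.593 mcg/mL.
Before the 6th dose, 5 doses have been given. Superposition: Cmin = C₀·(f + f² + … + f^5).
≈ 16.593 × (0.3969 + 0.1575 + 0.0625 + 0.0248 + 0.0098) ≈ 16.593 × 0.6515 ≈ 10.810 mcg/mL.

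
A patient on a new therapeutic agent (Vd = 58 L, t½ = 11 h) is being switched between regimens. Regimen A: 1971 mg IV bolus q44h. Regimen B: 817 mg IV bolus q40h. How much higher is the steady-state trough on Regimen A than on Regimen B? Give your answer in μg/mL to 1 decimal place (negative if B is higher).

1.0 μg/mL

Regimen A: f = (1/2)^(44/11) ≈ 0.0625; Cmin,ss = (1971/58)·f/(1−f) ≈ 2.266 μg/mL.
Regimen B: f = (1/2)^(40/11) ≈ 0.0804; Cmin,ss = (817/58)·f/(1−f) ≈ 1.232 μg/mL.
Difference ≈ 2.266 − 1.232 ≈ 1.034 μg/mL.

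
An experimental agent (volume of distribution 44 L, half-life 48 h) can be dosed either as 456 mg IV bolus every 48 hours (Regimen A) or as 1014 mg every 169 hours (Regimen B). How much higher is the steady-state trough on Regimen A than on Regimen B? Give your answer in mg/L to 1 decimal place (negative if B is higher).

8.2 mg/L

Regimen A: f = (1/2)^(48/48) ≈ 0.5000; Cmin,ss = (456/44)·f/(1−f) ≈ 10.364 mg/L.
Regimen B: f = (1/2)^(169/48) ≈ 0.0871; Cmin,ss = (1014/44)·f/(1−f) ≈ 2.199 mg/L.
Difference ≈ 10.364 − 2.199 ≈ 8.165 mg/L.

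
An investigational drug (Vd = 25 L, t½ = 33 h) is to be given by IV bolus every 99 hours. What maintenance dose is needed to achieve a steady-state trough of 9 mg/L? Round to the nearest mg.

τ/t½ = 99/33 ≈ 3, so f = (1/2)^(99/33) ≈ 0.125000.
Cmin,ss = (D/Vd)·f/(1−f), so D = Cmin,ss·Vd·(1−f)/f.
D = 9 × 25 × (1−f)/f ≈ 9 × 25 × 7.00000 ≈ 1575.00 mg.

1575 mg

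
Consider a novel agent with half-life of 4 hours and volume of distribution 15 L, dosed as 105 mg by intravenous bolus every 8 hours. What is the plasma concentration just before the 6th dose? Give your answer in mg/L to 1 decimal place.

2.3 mg/L

f = (1/2)^(τ/t½) = (1/2)^(8/4) ≈ 0.2500.
C₀ = D/Vd = 105/15 ≈ 7.000 mg/L.
Before the 6th dose, 5 doses have been given. Superposition: Cmin = C₀·(f + f² + … + f^5).
≈ 7.000 × (0.2500 + 0.0625 + 0.0156 + 0.0039 + 0.0010) ≈ 7.000 × 0.3330 ≈ 2.331 mg/L.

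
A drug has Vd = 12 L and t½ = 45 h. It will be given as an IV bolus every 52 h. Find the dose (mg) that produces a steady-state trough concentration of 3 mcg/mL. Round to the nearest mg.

44 mg

τ/t½ = 52/45 ≈ 1.1556, so f = (1/2)^(52/45) ≈ 0.448893.
Cmin,ss = (D/Vd)·f/(1−f), so D = Cmin,ss·Vd·(1−f)/f.
D = 3 × 12 × (1−f)/f ≈ 3 × 12 × 1.22770 ≈ 44.20 mg.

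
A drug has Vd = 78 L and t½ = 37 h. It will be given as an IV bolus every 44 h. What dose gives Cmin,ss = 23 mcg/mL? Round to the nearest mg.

τ/t½ = 44/37 ≈ 1.1892, so f = (1/2)^(44/37) ≈ 0.438549.
Cmin,ss = (D/Vd)·f/(1−f), so D = Cmin,ss·Vd·(1−f)/f.
D = 23 × 78 × (1−f)/f ≈ 23 × 78 × 1.28025 ≈ 2296.77 mg.

2297 mg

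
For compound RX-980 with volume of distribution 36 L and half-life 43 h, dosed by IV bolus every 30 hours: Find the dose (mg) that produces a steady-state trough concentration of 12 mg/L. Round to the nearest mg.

269 mg

τ/t½ = 30/43 ≈ 0.69767, so f = (1/2)^(30/43) ≈ 0.616565.
Cmin,ss = (D/Vd)·f/(1−f), so D = Cmin,ss·Vd·(1−f)/f.
D = 12 × 36 × (1−f)/f ≈ 12 × 36 × 0.62189 ≈ 268.66 mg.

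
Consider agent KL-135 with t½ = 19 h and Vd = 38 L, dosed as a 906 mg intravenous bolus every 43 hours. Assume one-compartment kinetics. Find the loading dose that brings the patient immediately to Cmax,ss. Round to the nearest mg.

1144 mg

f = (1/2)^(43/19) ≈ 0.208316; accumulation ratio R = 1/(1−f) ≈ 1.26313.
Loading dose to hit Cmax,ss on first dose: D_load = D_maint·R ≈ 906 × 1.26313 ≈ 1144.40 mg.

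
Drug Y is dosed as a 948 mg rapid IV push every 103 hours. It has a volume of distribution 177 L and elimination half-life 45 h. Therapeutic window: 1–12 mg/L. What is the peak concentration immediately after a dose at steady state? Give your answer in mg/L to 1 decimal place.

Over one 103-h interval, 103/45 ≈ 2.2889 half-lives elapse, leaving f ≈ 0.2046 of each dose.
Accumulation ratio R = 1/(1 − f) ≈ 1/0.7954 ≈ 1.2572.
Single-dose peak C₀ = D/Vd = 948/177 ≈ 5.356 mg/L.
Steady-state peak Cmax,ss = C₀·R ≈ 5.356 × 1.2572 ≈ 6.734 mg/L.
Peak 6.7 mg/L vs MTC 12 mg/L: below toxic threshold.

6.7 mg/L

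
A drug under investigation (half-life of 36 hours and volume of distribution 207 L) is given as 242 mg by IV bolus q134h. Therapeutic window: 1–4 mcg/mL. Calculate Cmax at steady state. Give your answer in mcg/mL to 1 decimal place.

1.3 mcg/mL

Over one 134-h interval, 134/36 ≈ 3.7222 half-lives elapse, leaving f ≈ 0.0758 of each dose.
At steady state, accumulation factor R = 1/(1 − e^(−kτ)) ≈ 1.0820.
Single-dose peak C₀ = D/Vd = 242/207 ≈ 1.169 mcg/mL.
Steady-state peak Cmax,ss = C₀·R ≈ 1.169 × 1.0820 ≈ 1.265 mcg/mL.
Peak 1.3 mcg/mL vs MTC 4 mcg/mL: below toxic threshold.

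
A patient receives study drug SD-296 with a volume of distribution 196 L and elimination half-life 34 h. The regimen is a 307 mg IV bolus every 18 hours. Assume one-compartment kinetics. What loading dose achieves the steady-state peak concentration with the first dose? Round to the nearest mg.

999 mg

f = (1/2)^(18/34) ≈ 0.692837; accumulation ratio R = 1/(1−f) ≈ 3.25560.
Loading dose to hit Cmax,ss on first dose: D_load = D_maint·R ≈ 307 × 3.25560 ≈ 999.47 mg.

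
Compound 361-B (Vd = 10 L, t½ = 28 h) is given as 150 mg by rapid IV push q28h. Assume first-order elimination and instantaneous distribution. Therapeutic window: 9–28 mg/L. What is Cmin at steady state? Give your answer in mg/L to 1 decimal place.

The dosing interval is 1 half-life, so f = 2^(−1) = 0.5.
Accumulation ratio R = 1/(1 − f) = 1/0.5 = 2/1.
Single-dose peak C₀ = D/Vd = 150/10 = 15 mg/L.
Steady-state peak Cmax,ss = C₀·R = 15 × 2/1 ≈ 30.000 mg/L.
Steady-state trough Cmin,ss = Cmax,ss·f ≈ 30.000 × 0.5 ≈ 15.000 mg/L.
Trough 15.0 mg/L vs MEC 9 mg/L: adequate.

15.0 mg/L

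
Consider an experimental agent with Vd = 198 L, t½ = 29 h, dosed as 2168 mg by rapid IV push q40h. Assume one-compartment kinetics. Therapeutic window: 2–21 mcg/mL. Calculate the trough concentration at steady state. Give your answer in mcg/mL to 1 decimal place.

k = ln2/t½ = ln2/29 ≈ 0.023902 h⁻¹; fraction remaining f = e^(−kτ) = e^(−0.023902×40) ≈ 0.3844.
At steady state, accumulation factor R = 1/(1 − e^(−kτ)) ≈ 1.6244.
Single-dose peak C₀ = D/Vd = 2168/198 ≈ 10.949 mcg/mL.
Cmax,ss = C₀/(1 − f) ≈ 10.949/0.6156 ≈ 17.786 mcg/mL.
Steady-state trough Cmin,ss = Cmax,ss·f ≈ 17.786 × 0.3844 ≈ 6.837 mcg/mL.
Trough 6.8 mcg/mL vs MEC 2 mcg/mL: adequate.

6.8 mcg/mL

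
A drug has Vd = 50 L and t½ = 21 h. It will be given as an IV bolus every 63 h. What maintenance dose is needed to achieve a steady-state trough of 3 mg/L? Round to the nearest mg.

1050 mg

τ/t½ = 63/21 ≈ 3, so f = (1/2)^(63/21) ≈ 0.125000.
Cmin,ss = (D/Vd)·f/(1−f), so D = Cmin,ss·Vd·(1−f)/f.
D = 3 × 50 × (1−f)/f ≈ 3 × 50 × 7.00000 ≈ 1050.00 mg.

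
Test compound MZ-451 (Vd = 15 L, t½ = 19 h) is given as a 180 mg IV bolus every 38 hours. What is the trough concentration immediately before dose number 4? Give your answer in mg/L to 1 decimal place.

3.9 mg/L

f = (1/2)^(τ/t½) = (1/2)^(38/19) ≈ 0.2500.
C₀ = D/Vd = 180/15 ≈ 12.000 mg/L.
Before the 4th dose, 3 doses have been given. Superposition: Cmin = C₀·(f + f² + … + f^3).
≈ 12.000 × (0.2500 + 0.0625 + 0.0156) ≈ 12.000 × 0.3281 ≈ 3.937 mg/L.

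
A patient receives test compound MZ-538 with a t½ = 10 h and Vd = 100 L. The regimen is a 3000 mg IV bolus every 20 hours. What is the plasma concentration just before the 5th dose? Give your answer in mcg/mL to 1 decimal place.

f = (1/2)^(τ/t½) = (1/2)^(20/10) ≈ 0.2500.
C₀ = D/Vd = 3000/100 ≈ 30.000 mcg/mL.
Before the 5th dose, 4 doses have been given. Superposition: Cmin = C₀·(f + f² + … + f^4).
≈ 30.000 × (0.2500 + 0.0625 + 0.0156 + 0.0039) ≈ 30.000 × 0.3320 ≈ 9.960 mcg/mL.

10.0 mcg/mL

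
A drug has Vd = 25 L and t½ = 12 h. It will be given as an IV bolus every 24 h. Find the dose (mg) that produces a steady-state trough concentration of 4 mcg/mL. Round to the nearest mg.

300 mg

τ/t½ = 24/12 ≈ 2, so f = (1/2)^(24/12) ≈ 0.250000.
Cmin,ss = (D/Vd)·f/(1−f), so D = Cmin,ss·Vd·(1−f)/f.
D = 4 × 25 × (1−f)/f ≈ 4 × 25 × 3.00000 ≈ 300.00 mg.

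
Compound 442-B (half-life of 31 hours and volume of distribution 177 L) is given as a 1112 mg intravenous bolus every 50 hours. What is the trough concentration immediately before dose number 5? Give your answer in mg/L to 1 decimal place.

3.0 mg/L

f = (1/2)^(τ/t½) = (1/2)^(50/31) ≈ 0.3269.
C₀ = D/Vd = 1112/177 ≈ 6.282 mg/L.
Before the 5th dose, 4 doses have been given. Superposition: Cmin = C₀·(f + f² + … + f^4).
≈ 6.282 × (0.3269 + 0.1069 + 0.0349 + 0.0114) ≈ 6.282 × 0.4801 ≈ 3.016 mg/L.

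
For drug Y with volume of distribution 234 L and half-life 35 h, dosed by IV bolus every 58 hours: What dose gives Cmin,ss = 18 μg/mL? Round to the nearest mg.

9072 mg

τ/t½ = 58/35 ≈ 1.6571, so f = (1/2)^(58/35) ≈ 0.317066.
Cmin,ss = (D/Vd)·f/(1−f), so D = Cmin,ss·Vd·(1−f)/f.
D = 18 × 234 × (1−f)/f ≈ 18 × 234 × 2.15392 ≈ 9072.31 mg.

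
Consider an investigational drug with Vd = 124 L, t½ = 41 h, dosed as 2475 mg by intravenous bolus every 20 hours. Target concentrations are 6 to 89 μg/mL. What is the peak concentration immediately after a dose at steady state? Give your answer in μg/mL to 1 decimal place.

69.6 μg/mL

Over one 20-h interval, 20/41 ≈ 0.4878 half-lives elapse, leaving f ≈ 0.7131 of each dose.
At steady state, accumulation factor R = 1/(1 − e^(−kτ)) ≈ 3.4855.
Single-dose peak C₀ = D/Vd = 2475/124 ≈ 19.960 μg/mL.
Steady-state peak Cmax,ss = C₀·R ≈ 19.960 × 3.4855 ≈ 69.571 μg/mL.
Peak 69.6 μg/mL vs MTC 89 μg/mL: below toxic threshold.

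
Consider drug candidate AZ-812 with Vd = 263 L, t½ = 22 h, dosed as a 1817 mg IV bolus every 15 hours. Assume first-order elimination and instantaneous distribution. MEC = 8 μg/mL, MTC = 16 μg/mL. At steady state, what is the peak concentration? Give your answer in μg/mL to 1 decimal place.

k = ln2/t½ = ln2/22 ≈ 0.031507 h⁻¹; fraction remaining f = e^(−kτ) = e^(−0.031507×15) ≈ 0.6234.
At steady state, accumulation factor R = 1/(1 − e^(−kτ)) ≈ 2.6553.
Single-dose peak C₀ = D/Vd = 1817/263 ≈ 6.909 μg/mL.
Steady-state peak Cmax,ss = C₀·R ≈ 6.909 × 2.6553 ≈ 18.345 μg/mL.
Peak 18.3 μg/mL vs MTC 16 μg/mL: exceeds toxic threshold.

18.3 μg/mL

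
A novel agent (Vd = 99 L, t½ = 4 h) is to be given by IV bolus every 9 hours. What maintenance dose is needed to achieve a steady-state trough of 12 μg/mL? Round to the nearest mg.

τ/t½ = 9/4 ≈ 2.25, so f = (1/2)^(9/4) ≈ 0.210224.
Cmin,ss = (D/Vd)·f/(1−f), so D = Cmin,ss·Vd·(1−f)/f.
D = 12 × 99 × (1−f)/f ≈ 12 × 99 × 3.75683 ≈ 4463.11 mg.

4463 mg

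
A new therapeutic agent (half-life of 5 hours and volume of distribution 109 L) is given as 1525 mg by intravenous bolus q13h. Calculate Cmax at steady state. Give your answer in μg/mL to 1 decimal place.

16.8 μg/mL

τ/t½ = 13/5 ≈ 2.6, so fraction remaining f = (1/2)^(13/5) ≈ 0.1649.
Accumulation ratio R = 1/(1 − f) ≈ 1/0.8351 ≈ 1.1975.
Each bolus raises the concentration by D/Vd = 1525/109 ≈ 13.991 μg/mL.
Cmax,ss = C₀/(1 − f) ≈ 13.991/0.8351 ≈ 16.754 μg/mL.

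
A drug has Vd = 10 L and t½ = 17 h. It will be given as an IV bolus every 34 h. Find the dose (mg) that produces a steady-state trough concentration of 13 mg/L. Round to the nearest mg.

τ/t½ = 34/17 ≈ 2, so f = (1/2)^(34/17) ≈ 0.250000.
Cmin,ss = (D/Vd)·f/(1−f), so D = Cmin,ss·Vd·(1−f)/f.
D = 13 × 10 × (1−f)/f ≈ 13 × 10 × 3.00000 ≈ 390.00 mg.

390 mg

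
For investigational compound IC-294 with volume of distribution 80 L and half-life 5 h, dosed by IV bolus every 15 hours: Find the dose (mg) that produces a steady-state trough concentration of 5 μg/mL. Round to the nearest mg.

τ/t½ = 15/5 ≈ 3, so f = (1/2)^(15/5) ≈ 0.125000.
Cmin,ss = (D/Vd)·f/(1−f), so D = Cmin,ss·Vd·(1−f)/f.
D = 5 × 80 × (1−f)/f ≈ 5 × 80 × 7.00000 ≈ 2800.00 mg.

2800 mg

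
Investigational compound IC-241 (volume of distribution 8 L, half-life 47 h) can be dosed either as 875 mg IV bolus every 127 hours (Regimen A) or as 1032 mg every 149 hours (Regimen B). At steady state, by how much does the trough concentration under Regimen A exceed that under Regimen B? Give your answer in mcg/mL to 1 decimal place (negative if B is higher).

3.7 mcg/mL

Regimen A: f = (1/2)^(127/47) ≈ 0.1537; Cmin,ss = (875/8)·f/(1−f) ≈ 19.864 mcg/mL.
Regimen B: f = (1/2)^(149/47) ≈ 0.1111; Cmin,ss = (1032/8)·f/(1−f) ≈ 16.123 mcg/mL.
Difference ≈ 19.864 − 16.123 ≈ 3.741 mcg/mL.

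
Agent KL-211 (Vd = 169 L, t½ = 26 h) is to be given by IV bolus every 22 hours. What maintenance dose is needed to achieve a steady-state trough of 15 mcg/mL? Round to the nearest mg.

2022 mg

τ/t½ = 22/26 ≈ 0.84615, so f = (1/2)^(22/26) ≈ 0.556266.
Cmin,ss = (D/Vd)·f/(1−f), so D = Cmin,ss·Vd·(1−f)/f.
D = 15 × 169 × (1−f)/f ≈ 15 × 169 × 0.79770 ≈ 2022.17 mg.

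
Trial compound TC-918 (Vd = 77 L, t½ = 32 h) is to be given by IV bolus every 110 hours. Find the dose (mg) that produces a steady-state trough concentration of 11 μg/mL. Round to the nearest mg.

8329 mg

τ/t½ = 110/32 ≈ 3.4375, so f = (1/2)^(110/32) ≈ 0.092302.
Cmin,ss = (D/Vd)·f/(1−f), so D = Cmin,ss·Vd·(1−f)/f.
D = 11 × 77 × (1−f)/f ≈ 11 × 77 × 9.83400 ≈ 8329.40 mg.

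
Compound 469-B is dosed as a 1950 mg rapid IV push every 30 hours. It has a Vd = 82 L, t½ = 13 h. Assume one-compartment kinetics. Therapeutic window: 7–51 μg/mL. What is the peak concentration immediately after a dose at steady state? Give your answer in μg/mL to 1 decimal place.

k = ln2/t½ = ln2/13 ≈ 0.053319 h⁻¹; fraction remaining f = e^(−kτ) = e^(−0.053319×30) ≈ 0.2020.
At steady state, accumulation factor R = 1/(1 − e^(−kτ)) ≈ 1.2531.
Each bolus raises the concentration by D/Vd = 1950/82 ≈ 23.780 μg/mL.
Steady-state peak Cmax,ss = C₀·R ≈ 23.780 × 1.2531 ≈ 29.799 μg/mL.
Peak 29.8 μg/mL vs MTC 51 μg/mL: below toxic threshold.

29.8 μg/mL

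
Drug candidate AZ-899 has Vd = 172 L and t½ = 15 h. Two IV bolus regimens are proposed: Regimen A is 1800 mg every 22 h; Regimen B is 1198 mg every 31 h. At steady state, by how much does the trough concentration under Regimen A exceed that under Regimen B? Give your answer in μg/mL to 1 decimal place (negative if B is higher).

Regimen A: f = (1/2)^(22/15) ≈ 0.3618; Cmin,ss = (1800/172)·f/(1−f) ≈ 5.933 μg/mL.
Regimen B: f = (1/2)^(31/15) ≈ 0.2387; Cmin,ss = (1198/172)·f/(1−f) ≈ 2.184 μg/mL.
Difference ≈ 5.933 − 2.184 ≈ 3.749 μg/mL.

3.7 μg/mL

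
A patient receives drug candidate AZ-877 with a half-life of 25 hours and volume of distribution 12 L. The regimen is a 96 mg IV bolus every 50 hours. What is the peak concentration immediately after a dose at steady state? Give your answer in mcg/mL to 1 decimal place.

The dosing interval is 2 half-lives, so f = 2^(−2) = 0.25.
Accumulation ratio R = 1/(1 − f) = 1/0.75 = 4/3.
Single-dose peak C₀ = D/Vd = 96/12 = 8 mcg/mL.
Steady-state peak Cmax,ss = C₀·R = 8 × 4/3 ≈ 10.667 mcg/mL.

10.7 mcg/mL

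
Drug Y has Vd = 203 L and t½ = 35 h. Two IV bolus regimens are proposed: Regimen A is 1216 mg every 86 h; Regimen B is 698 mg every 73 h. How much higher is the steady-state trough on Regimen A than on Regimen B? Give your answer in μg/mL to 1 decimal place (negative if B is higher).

Regimen A: f = (1/2)^(86/35) ≈ 0.1821; Cmin,ss = (1216/203)·f/(1−f) ≈ 1.334 μg/mL.
Regimen B: f = (1/2)^(73/35) ≈ 0.2356; Cmin,ss = (698/203)·f/(1−f) ≈ 1.060 μg/mL.
Difference ≈ 1.334 − 1.060 ≈ 0.274 μg/mL.

0.3 μg/mL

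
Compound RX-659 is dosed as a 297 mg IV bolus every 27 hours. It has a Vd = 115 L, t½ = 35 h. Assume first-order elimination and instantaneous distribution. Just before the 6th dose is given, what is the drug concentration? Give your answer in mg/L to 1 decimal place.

f = (1/2)^(τ/t½) = (1/2)^(27/35) ≈ 0.5858.
C₀ = D/Vd = 297/115 ≈ 2.583 mg/L.
Before the 6th dose, 5 doses have been given. Superposition: Cmin = C₀·(f + f² + … + f^5).
≈ 2.583 × (0.5858 + 0.3432 + 0.2010 + 0.1178 + 0.0690) ≈ 2.583 × 1.3168 ≈ 3.401 mg/L.

3.4 mg/L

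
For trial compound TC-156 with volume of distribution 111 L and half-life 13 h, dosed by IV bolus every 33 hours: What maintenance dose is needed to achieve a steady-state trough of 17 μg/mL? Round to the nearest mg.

τ/t½ = 33/13 ≈ 2.5385, so f = (1/2)^(33/13) ≈ 0.172126.
Cmin,ss = (D/Vd)·f/(1−f), so D = Cmin,ss·Vd·(1−f)/f.
D = 17 × 111 × (1−f)/f ≈ 17 × 111 × 4.80970 ≈ 9075.90 mg.

9076 mg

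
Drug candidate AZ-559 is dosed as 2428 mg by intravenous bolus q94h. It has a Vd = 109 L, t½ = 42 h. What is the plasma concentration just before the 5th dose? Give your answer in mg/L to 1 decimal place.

6.0 mg/L

f = (1/2)^(τ/t½) = (1/2)^(94/42) ≈ 0.2120.
C₀ = D/Vd = 2428/109 ≈ 22.275 mg/L.
Before the 5th dose, 4 doses have been given. Superposition: Cmin = C₀·(f + f² + … + f^4).
≈ 22.275 × (0.2120 + 0.0449 + 0.0095 + 0.0020) ≈ 22.275 × 0.2684 ≈ 5.979 mg/L.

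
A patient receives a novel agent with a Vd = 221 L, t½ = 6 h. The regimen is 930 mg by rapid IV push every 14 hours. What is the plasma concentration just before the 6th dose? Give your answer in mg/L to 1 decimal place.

1.0 mg/L

f = (1/2)^(τ/t½) = (1/2)^(14/6) ≈ 0.1984.
C₀ = D/Vd = 930/221 ≈ 4.208 mg/L.
Before the 6th dose, 5 doses have been given. Superposition: Cmin = C₀·(f + f² + … + f^5).
≈ 4.208 × (0.1984 + 0.0394 + 0.0078 + 0.0015 + 0.0003) ≈ 4.208 × 0.2474 ≈ 1.041 mg/L.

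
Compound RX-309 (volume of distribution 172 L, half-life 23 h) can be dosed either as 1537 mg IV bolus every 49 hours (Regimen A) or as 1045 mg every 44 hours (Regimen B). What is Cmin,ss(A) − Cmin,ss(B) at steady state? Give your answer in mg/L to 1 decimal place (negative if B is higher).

Regimen A: f = (1/2)^(49/23) ≈ 0.2284; Cmin,ss = (1537/172)·f/(1−f) ≈ 2.645 mg/L.
Regimen B: f = (1/2)^(44/23) ≈ 0.2655; Cmin,ss = (1045/172)·f/(1−f) ≈ 2.196 mg/L.
Difference ≈ 2.645 − 2.196 ≈ 0.449 mg/L.

0.4 mg/L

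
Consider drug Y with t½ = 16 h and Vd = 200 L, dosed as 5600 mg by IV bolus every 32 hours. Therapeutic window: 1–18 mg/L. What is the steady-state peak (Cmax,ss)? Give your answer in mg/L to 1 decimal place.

τ = 32 h = 2 half-lives, so f = (1/2)^2 = 0.25.
Accumulation ratio R = 1/(1 − f) = 1/0.75 = 4/3.
Single-dose peak C₀ = D/Vd = 5600/200 = 28 mg/L.
Steady-state peak Cmax,ss = C₀·R = 28 × 4/3 ≈ 37.333 mg/L.
Peak 37.3 mg/L vs MTC 18 mg/L: exceeds toxic threshold.

37.3 mg/L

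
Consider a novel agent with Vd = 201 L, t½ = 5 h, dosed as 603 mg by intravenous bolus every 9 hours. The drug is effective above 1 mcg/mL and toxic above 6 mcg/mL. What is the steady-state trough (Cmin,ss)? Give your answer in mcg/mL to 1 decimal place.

k = ln2/t½ = ln2/5 ≈ 0.138629 h⁻¹; fraction remaining f = e^(−kτ) = e^(−0.138629×9) ≈ 0.2872.
Single-dose peak C₀ = D/Vd = 603/201 ≈ 3.000 mcg/mL.
Steady-state trough Cmin,ss = C₀·f/(1−f) ≈ 3.000 × 0.2872/0.7128 ≈ 1.209 mcg/mL.
Trough 1.2 mcg/mL vs MEC 1 mcg/mL: adequate.

1.2 mcg/mL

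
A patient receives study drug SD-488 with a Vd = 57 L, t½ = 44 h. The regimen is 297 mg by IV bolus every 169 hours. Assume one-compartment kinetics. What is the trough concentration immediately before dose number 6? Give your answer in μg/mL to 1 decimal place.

f = (1/2)^(τ/t½) = (1/2)^(169/44) ≈ 0.0698.
C₀ = D/Vd = 297/57 ≈ 5.211 μg/mL.
Before the 6th dose, 5 doses have been given. Superposition: Cmin = C₀·(f + f² + … + f^5).
≈ 5.211 × (0.0698 + 0.0049 + 0.0003 + 0.0000 + 0.0000) ≈ 5.211 × 0.0750 ≈ 0.391 μg/mL.

0.4 μg/mL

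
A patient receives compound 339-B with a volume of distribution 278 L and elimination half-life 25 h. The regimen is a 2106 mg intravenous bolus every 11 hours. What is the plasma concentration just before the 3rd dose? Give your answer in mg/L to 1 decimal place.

f = (1/2)^(τ/t½) = (1/2)^(11/25) ≈ 0.7371.
C₀ = D/Vd = 2106/278 ≈ 7.576 mg/L.
Before the 3rd dose, 2 doses have been given. Superposition: Cmin = C₀·(f + f²).
≈ 7.576 × (0.7371 + 0.5433) ≈ 7.576 × 1.2804 ≈ 9.700 mg/L.

9.7 mg/L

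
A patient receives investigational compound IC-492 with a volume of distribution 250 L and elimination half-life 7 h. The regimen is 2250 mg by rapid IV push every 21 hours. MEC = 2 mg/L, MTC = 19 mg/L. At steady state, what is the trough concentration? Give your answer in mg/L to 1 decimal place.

1.3 mg/L

The dosing interval is 3 half-lives, so f = 2^(−3) = 0.125.
Accumulation ratio R = 1/(1 − f) = 1/0.875 = 8/7.
Single-dose peak C₀ = D/Vd = 2250/250 = 9 mg/L.
Steady-state peak Cmax,ss = C₀·R = 9 × 8/7 ≈ 10.286 mg/L.
Steady-state trough Cmin,ss = Cmax,ss·f ≈ 10.286 × 0.125 ≈ 1.286 mg/L.
Trough 1.3 mg/L vs MEC 2 mg/L: subtherapeutic.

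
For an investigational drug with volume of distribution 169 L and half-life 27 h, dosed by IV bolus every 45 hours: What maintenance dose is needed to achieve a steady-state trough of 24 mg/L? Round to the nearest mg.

τ/t½ = 45/27 ≈ 1.6667, so f = (1/2)^(45/27) ≈ 0.314980.
Cmin,ss = (D/Vd)·f/(1−f), so D = Cmin,ss·Vd·(1−f)/f.
D = 24 × 169 × (1−f)/f ≈ 24 × 169 × 2.17480 ≈ 8820.99 mg.

8821 mg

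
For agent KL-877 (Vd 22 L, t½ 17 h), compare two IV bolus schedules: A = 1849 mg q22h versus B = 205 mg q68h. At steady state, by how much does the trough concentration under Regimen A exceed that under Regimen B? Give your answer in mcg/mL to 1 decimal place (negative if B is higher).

Regimen A: f = (1/2)^(22/17) ≈ 0.4078; Cmin,ss = (1849/22)·f/(1−f) ≈ 57.875 mcg/mL.
Regimen B: f = (1/2)^(68/17) ≈ 0.0625; Cmin,ss = (205/22)·f/(1−f) ≈ 0.621 mcg/mL.
Difference ≈ 57.875 − 0.621 ≈ 57.254 mcg/mL.

57.3 mcg/mL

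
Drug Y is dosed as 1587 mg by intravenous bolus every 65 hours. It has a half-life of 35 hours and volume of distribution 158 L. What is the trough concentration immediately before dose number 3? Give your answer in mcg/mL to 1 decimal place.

3.5 mcg/mL

f = (1/2)^(τ/t½) = (1/2)^(65/35) ≈ 0.2760.
C₀ = D/Vd = 1587/158 ≈ 10.044 mcg/mL.
Before the 3rd dose, 2 doses have been given. Superposition: Cmin = C₀·(f + f²).
≈ 10.044 × (0.2760 + 0.0762) ≈ 10.044 × 0.3522 ≈ 3.537 mcg/mL.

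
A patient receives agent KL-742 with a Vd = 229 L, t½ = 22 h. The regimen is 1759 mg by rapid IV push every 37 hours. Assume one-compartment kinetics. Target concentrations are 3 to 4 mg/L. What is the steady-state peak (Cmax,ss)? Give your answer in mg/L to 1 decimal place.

11.2 mg/L

k = ln2/t½ = ln2/22 ≈ 0.031507 h⁻¹; fraction remaining f = e^(−kτ) = e^(−0.031507×37) ≈ 0.3117.
At steady state, accumulation factor R = 1/(1 − e^(−kτ)) ≈ 1.4529.
Single-dose peak C₀ = D/Vd = 1759/229 ≈ 7.681 mg/L.
Steady-state peak Cmax,ss = C₀·R ≈ 7.681 × 1.4529 ≈ 11.160 mg/L.
Peak 11.2 mg/L vs MTC 4 mg/L: exceeds toxic threshold.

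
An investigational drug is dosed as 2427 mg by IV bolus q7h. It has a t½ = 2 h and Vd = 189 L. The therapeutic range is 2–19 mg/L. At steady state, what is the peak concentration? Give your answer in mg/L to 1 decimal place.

τ/t½ = 7/2 ≈ 3.5, so fraction remaining f = (1/2)^(7/2) ≈ 0.0884.
Accumulation ratio R = 1/(1 − f) ≈ 1/0.9116 ≈ 1.0970.
Each bolus raises the concentration by D/Vd = 2427/189 ≈ 12.841 mg/L.
Cmax,ss = C₀/(1 − f) ≈ 12.841/0.9116 ≈ 14.086 mg/L.
Peak 14.1 mg/L vs MTC 19 mg/L: below toxic threshold.

14.1 mg/L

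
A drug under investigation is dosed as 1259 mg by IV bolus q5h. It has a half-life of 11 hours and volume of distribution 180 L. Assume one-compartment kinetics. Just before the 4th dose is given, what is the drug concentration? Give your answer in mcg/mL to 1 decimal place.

f = (1/2)^(τ/t½) = (1/2)^(5/11) ≈ 0.7297.
C₀ = D/Vd = 1259/180 ≈ 6.994 mcg/mL.
Before the 4th dose, 3 doses have been given. Superposition: Cmin = C₀·(f + f² + … + f^3).
≈ 6.994 × (0.7297 + 0.5325 + 0.3885) ≈ 6.994 × 1.6507 ≈ 11.545 mcg/mL.

11.5 mcg/mL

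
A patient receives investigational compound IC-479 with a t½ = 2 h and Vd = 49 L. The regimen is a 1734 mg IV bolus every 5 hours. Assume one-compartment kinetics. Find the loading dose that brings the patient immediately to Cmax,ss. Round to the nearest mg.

2106 mg

f = (1/2)^(5/2) ≈ 0.176777; accumulation ratio R = 1/(1−f) ≈ 1.21474.
Loading dose to hit Cmax,ss on first dose: D_load = D_maint·R ≈ 1734 × 1.21474 ≈ 2106.36 mg.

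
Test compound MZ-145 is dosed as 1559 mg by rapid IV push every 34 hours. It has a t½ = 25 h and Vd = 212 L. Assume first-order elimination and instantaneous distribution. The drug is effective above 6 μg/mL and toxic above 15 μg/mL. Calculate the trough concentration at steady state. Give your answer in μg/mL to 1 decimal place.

4.7 μg/mL

τ/t½ = 34/25 ≈ 1.36, so fraction remaining f = (1/2)^(34/25) ≈ 0.3896.
Single-dose peak C₀ = D/Vd = 1559/212 ≈ 7.354 μg/mL.
Steady-state trough Cmin,ss = C₀·f/(1−f) ≈ 7.354 × 0.3896/0.6104 ≈ 4.694 μg/mL.
Trough 4.7 μg/mL vs MEC 6 μg/mL: subtherapeutic.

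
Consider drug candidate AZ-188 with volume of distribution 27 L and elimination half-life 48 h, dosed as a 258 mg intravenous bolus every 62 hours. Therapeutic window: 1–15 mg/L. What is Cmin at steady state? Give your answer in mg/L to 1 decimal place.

6.6 mg/L

k = ln2/t½ = ln2/48 ≈ 0.014441 h⁻¹; fraction remaining f = e^(−kτ) = e^(−0.014441×62) ≈ 0.4085.
Single-dose peak C₀ = D/Vd = 258/27 ≈ 9.556 mg/L.
Steady-state trough Cmin,ss = C₀·f/(1−f) ≈ 9.556 × 0.4085/0.5915 ≈ 6.600 mg/L.
Trough 6.6 mg/L vs MEC 1 mg/L: adequate.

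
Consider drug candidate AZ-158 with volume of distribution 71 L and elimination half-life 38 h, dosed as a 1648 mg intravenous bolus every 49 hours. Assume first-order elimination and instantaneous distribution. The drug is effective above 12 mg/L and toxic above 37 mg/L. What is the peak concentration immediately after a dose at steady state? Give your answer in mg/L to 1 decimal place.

39.3 mg/L

τ/t½ = 49/38 ≈ 1.2895, so fraction remaining f = (1/2)^(49/38) ≈ 0.4091.
Accumulation ratio R = 1/(1 − f) ≈ 1/0.5909 ≈ 1.6923.
Single-dose peak C₀ = D/Vd = 1648/71 ≈ 23.211 mg/L.
Cmax,ss = C₀/(1 − f) ≈ 23.211/0.5909 ≈ 39.281 mg/L.
Peak 39.3 mg/L vs MTC 37 mg/L: exceeds toxic threshold.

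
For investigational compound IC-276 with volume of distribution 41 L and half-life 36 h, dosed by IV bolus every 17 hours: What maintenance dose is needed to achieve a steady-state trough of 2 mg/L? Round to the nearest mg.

τ/t½ = 17/36 ≈ 0.47222, so f = (1/2)^(17/36) ≈ 0.720853.
Cmin,ss = (D/Vd)·f/(1−f), so D = Cmin,ss·Vd·(1−f)/f.
D = 2 × 41 × (1−f)/f ≈ 2 × 41 × 0.38725 ≈ 31.75 mg.

32 mg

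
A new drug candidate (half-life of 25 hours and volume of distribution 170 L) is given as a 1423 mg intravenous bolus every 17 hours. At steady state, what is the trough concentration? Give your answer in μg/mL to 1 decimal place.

13.9 μg/mL

τ/t½ = 17/25 ≈ 0.68, so fraction remaining f = (1/2)^(17/25) ≈ 0.6242.
Accumulation ratio R = 1/(1 − f) ≈ 1/0.3758 ≈ 2.6610.
Each bolus raises the concentration by D/Vd = 1423/170 ≈ 8.371 μg/mL.
Steady-state peak Cmax,ss = C₀·R ≈ 8.371 × 2.6610 ≈ 22.275 μg/mL.
Steady-state trough Cmin,ss = Cmax,ss·f ≈ 22.275 × 0.6242 ≈ 13.904 μg/mL.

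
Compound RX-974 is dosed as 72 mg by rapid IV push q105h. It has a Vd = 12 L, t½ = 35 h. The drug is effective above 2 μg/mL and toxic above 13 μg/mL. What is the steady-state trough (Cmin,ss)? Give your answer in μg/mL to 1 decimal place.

The dosing interval is 3 half-lives, so f = 2^(−3) = 0.125.
At steady state, R = 1/(1 − 0.125) = 8/7.
Single-dose peak C₀ = D/Vd = 72/12 = 6 μg/mL.
Steady-state peak Cmax,ss = C₀·R = 6 × 8/7 ≈ 6.857 μg/mL.
Steady-state trough Cmin,ss = Cmax,ss·f ≈ 6.857 × 0.125 ≈ 0.857 μg/mL.
Trough 0.9 μg/mL vs MEC 2 μg/mL: subtherapeutic.

0.9 μg/mL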